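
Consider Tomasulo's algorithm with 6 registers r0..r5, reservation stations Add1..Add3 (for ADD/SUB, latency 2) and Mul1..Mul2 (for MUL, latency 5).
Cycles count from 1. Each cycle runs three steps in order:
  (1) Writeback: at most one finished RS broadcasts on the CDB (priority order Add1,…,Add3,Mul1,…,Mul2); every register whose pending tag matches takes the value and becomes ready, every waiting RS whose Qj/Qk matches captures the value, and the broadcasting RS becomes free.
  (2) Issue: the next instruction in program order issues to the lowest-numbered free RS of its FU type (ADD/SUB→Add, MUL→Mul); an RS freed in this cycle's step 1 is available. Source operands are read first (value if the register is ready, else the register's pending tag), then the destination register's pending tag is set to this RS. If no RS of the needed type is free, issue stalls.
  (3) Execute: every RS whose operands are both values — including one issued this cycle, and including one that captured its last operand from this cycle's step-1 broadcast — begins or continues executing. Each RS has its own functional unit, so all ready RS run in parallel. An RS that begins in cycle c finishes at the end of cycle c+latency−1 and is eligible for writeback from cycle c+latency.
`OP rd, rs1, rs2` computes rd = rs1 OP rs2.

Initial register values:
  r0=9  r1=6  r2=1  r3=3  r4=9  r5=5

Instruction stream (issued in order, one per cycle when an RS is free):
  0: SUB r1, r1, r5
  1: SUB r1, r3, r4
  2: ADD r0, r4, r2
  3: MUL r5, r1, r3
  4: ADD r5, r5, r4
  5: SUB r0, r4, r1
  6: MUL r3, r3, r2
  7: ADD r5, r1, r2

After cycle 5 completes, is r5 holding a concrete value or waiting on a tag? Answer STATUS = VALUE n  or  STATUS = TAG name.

cycle 1: issue SUB r1<-Add1 // r0:9,r1:Add1,r2:1,r3:3,r4:9,r5:5
cycle 2: issue SUB r1<-Add2 // r0:9,r1:Add2,r2:1,r3:3,r4:9,r5:5
cycle 3: CDB Add1=1; issue ADD r0<-Add1 // r0:Add1,r1:Add2,r2:1,r3:3,r4:9,r5:5
cycle 4: CDB Add2=-6; issue MUL r5<-Mul1 // r0:Add1,r1:-6,r2:1,r3:3,r4:9,r5:Mul1
cycle 5: CDB Add1=10; issue ADD r5<-Add1 // r0:10,r1:-6,r2:1,r3:3,r4:9,r5:Add1

STATUS = TAG Add1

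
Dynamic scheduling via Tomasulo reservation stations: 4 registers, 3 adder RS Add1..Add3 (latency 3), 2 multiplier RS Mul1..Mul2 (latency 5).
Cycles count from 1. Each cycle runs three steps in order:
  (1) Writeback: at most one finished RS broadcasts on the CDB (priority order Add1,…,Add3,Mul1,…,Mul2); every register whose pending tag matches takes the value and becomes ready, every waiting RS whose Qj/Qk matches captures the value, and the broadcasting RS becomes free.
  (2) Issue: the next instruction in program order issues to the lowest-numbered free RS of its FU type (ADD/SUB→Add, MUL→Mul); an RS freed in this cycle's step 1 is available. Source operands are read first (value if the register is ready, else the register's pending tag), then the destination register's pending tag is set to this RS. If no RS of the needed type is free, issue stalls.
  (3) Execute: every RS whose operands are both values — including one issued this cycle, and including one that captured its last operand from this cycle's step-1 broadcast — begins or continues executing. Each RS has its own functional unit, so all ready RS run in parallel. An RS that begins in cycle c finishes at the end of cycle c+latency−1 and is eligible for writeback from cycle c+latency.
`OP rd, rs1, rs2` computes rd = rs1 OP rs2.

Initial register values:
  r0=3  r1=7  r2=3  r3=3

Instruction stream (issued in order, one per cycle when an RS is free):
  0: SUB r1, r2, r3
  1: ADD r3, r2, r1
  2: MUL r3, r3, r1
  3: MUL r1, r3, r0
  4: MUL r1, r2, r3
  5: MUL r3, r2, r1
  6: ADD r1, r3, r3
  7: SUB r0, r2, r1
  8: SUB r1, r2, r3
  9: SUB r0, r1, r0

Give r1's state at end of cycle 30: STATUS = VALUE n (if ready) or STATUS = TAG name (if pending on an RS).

STATUS = VALUE 3

  c1: issue SUB r1<-Add1  regs: r0:3,r1:Add1,r2:3,r3:3
  c2: issue ADD r3<-Add2  regs: r0:3,r1:Add1,r2:3,r3:Add2
  c3: issue MUL r3<-Mul1  regs: r0:3,r1:Add1,r2:3,r3:Mul1
  c4: CDB Add1=0; issue MUL r1<-Mul2  regs: r0:3,r1:Mul2,r2:3,r3:Mul1
  c5: stall  regs: r0:3,r1:Mul2,r2:3,r3:Mul1
  c6: stall  regs: r0:3,r1:Mul2,r2:3,r3:Mul1
  c7: CDB Add2=3; stall  regs: r0:3,r1:Mul2,r2:3,r3:Mul1
  c8: stall  regs: r0:3,r1:Mul2,r2:3,r3:Mul1
  c9: stall  regs: r0:3,r1:Mul2,r2:3,r3:Mul1
  c10: stall  regs: r0:3,r1:Mul2,r2:3,r3:Mul1
  c11: stall  regs: r0:3,r1:Mul2,r2:3,r3:Mul1
  c12: CDB Mul1=0; issue MUL r1<-Mul1  regs: r0:3,r1:Mul1,r2:3,r3:0
  c13: stall  regs: r0:3,r1:Mul1,r2:3,r3:0
  c14: stall  regs: r0:3,r1:Mul1,r2:3,r3:0
  c15: stall  regs: r0:3,r1:Mul1,r2:3,r3:0
  c16: stall  regs: r0:3,r1:Mul1,r2:3,r3:0
  c17: CDB Mul1=0; issue MUL r3<-Mul1  regs: r0:3,r1:0,r2:3,r3:Mul1
  c18: CDB Mul2=0; issue ADD r1<-Add1  regs: r0:3,r1:Add1,r2:3,r3:Mul1
  c19: issue SUB r0<-Add2  regs: r0:Add2,r1:Add1,r2:3,r3:Mul1
  c20: issue SUB r1<-Add3  regs: r0:Add2,r1:Add3,r2:3,r3:Mul1
  c21: stall  regs: r0:Add2,r1:Add3,r2:3,r3:Mul1
  c22: CDB Mul1=0; stall  regs: r0:Add2,r1:Add3,r2:3,r3:0
  c23: stall  regs: r0:Add2,r1:Add3,r2:3,r3:0
  c24: stall  regs: r0:Add2,r1:Add3,r2:3,r3:0
  c25: CDB Add1=0; issue SUB r0<-Add1  regs: r0:Add1,r1:Add3,r2:3,r3:0
  c26: CDB Add3=3  regs: r0:Add1,r1:3,r2:3,r3:0
  c27: -  regs: r0:Add1,r1:3,r2:3,r3:0
  c28: CDB Add2=3  regs: r0:Add1,r1:3,r2:3,r3:0
  c29: -  regs: r0:Add1,r1:3,r2:3,r3:0
  c30: -  regs: r0:Add1,r1:3,r2:3,r3:0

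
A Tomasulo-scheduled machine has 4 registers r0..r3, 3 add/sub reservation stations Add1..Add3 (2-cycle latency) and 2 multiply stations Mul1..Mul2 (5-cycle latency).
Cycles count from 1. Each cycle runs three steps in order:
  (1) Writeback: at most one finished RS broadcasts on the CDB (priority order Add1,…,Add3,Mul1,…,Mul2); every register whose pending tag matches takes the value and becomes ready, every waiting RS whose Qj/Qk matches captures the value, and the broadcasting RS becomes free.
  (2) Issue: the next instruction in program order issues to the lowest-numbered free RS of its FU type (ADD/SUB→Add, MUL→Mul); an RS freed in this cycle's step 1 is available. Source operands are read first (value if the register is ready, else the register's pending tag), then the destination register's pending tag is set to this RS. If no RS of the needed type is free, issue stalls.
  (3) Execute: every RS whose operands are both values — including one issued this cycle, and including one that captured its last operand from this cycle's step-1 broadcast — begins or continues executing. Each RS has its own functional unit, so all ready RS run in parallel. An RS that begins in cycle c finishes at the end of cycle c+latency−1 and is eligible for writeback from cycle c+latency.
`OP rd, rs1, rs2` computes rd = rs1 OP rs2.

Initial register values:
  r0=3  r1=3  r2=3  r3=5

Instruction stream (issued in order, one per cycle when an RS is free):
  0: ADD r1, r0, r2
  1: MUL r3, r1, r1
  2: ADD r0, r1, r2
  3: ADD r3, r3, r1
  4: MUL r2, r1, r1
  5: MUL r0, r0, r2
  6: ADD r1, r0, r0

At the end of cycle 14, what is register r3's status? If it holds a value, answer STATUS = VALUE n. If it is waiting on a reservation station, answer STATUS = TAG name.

STATUS = VALUE 42

  c1: issue ADD r1<-Add1  regs: r0:3,r1:Add1,r2:3,r3:5
  c2: issue MUL r3<-Mul1  regs: r0:3,r1:Add1,r2:3,r3:Mul1
  c3: CDB Add1=6; issue ADD r0<-Add1  regs: r0:Add1,r1:6,r2:3,r3:Mul1
  c4: issue ADD r3<-Add2  regs: r0:Add1,r1:6,r2:3,r3:Add2
  c5: CDB Add1=9; issue MUL r2<-Mul2  regs: r0:9,r1:6,r2:Mul2,r3:Add2
  c6: stall  regs: r0:9,r1:6,r2:Mul2,r3:Add2
  c7: stall  regs: r0:9,r1:6,r2:Mul2,r3:Add2
  c8: CDB Mul1=36; issue MUL r0<-Mul1  regs: r0:Mul1,r1:6,r2:Mul2,r3:Add2
  c9: issue ADD r1<-Add1  regs: r0:Mul1,r1:Add1,r2:Mul2,r3:Add2
  c10: CDB Add2=42  regs: r0:Mul1,r1:Add1,r2:Mul2,r3:42
  c11: CDB Mul2=36  regs: r0:Mul1,r1:Add1,r2:36,r3:42
  c12: -  regs: r0:Mul1,r1:Add1,r2:36,r3:42
  c13: -  regs: r0:Mul1,r1:Add1,r2:36,r3:42
  c14: -  regs: r0:Mul1,r1:Add1,r2:36,r3:42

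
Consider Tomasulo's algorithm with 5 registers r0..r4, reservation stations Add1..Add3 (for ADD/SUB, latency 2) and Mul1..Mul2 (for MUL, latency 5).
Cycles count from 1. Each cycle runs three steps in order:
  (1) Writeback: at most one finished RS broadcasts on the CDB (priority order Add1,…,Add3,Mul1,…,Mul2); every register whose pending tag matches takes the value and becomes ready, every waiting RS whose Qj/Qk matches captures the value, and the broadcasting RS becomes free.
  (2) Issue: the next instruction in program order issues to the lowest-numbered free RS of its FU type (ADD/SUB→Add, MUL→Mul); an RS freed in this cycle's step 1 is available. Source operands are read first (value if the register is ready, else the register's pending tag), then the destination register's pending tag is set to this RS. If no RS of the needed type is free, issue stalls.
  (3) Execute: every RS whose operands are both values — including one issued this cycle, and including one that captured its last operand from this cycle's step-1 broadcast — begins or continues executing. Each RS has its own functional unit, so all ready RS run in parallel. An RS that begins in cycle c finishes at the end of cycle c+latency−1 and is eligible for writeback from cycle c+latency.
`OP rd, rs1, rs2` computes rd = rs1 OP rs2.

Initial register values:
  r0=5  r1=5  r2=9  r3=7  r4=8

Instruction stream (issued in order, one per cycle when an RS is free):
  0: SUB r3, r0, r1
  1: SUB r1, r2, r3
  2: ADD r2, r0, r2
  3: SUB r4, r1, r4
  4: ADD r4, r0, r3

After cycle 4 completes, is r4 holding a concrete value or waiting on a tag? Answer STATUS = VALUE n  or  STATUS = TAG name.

STATUS = TAG Add3

cycle 1: issue SUB r3<-Add1 // r0:5,r1:5,r2:9,r3:Add1,r4:8
cycle 2: issue SUB r1<-Add2 // r0:5,r1:Add2,r2:9,r3:Add1,r4:8
cycle 3: CDB Add1=0; issue ADD r2<-Add1 // r0:5,r1:Add2,r2:Add1,r3:0,r4:8
cycle 4: issue SUB r4<-Add3 // r0:5,r1:Add2,r2:Add1,r3:0,r4:Add3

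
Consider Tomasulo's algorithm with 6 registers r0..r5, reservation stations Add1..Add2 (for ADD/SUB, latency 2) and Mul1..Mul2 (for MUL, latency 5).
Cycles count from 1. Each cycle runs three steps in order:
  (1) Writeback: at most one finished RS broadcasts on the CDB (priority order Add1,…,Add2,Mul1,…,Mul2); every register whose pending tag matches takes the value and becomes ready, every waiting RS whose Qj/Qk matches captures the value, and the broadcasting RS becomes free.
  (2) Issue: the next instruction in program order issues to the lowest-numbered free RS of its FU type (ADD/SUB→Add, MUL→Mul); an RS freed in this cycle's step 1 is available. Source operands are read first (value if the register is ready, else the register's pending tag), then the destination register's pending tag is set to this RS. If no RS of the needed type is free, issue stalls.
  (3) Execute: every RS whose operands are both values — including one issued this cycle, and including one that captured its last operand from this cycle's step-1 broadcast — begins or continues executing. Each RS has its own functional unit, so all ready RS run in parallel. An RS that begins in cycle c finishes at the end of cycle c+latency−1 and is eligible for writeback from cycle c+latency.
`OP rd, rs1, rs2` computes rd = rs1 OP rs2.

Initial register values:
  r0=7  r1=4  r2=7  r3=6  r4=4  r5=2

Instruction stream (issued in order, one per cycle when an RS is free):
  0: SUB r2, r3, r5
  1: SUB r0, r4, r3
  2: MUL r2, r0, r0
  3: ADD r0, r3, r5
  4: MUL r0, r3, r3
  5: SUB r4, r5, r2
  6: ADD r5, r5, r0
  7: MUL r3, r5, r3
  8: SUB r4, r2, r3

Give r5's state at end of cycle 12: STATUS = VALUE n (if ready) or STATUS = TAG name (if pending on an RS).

STATUS = VALUE 38

cycle 1: issue SUB r2<-Add1 // r0:7,r1:4,r2:Add1,r3:6,r4:4,r5:2
cycle 2: issue SUB r0<-Add2 // r0:Add2,r1:4,r2:Add1,r3:6,r4:4,r5:2
cycle 3: CDB Add1=4; issue MUL r2<-Mul1 // r0:Add2,r1:4,r2:Mul1,r3:6,r4:4,r5:2
cycle 4: CDB Add2=-2; issue ADD r0<-Add1 // r0:Add1,r1:4,r2:Mul1,r3:6,r4:4,r5:2
cycle 5: issue MUL r0<-Mul2 // r0:Mul2,r1:4,r2:Mul1,r3:6,r4:4,r5:2
cycle 6: CDB Add1=8; issue SUB r4<-Add1 // r0:Mul2,r1:4,r2:Mul1,r3:6,r4:Add1,r5:2
cycle 7: issue ADD r5<-Add2 // r0:Mul2,r1:4,r2:Mul1,r3:6,r4:Add1,r5:Add2
cycle 8: stall // r0:Mul2,r1:4,r2:Mul1,r3:6,r4:Add1,r5:Add2
cycle 9: CDB Mul1=4; issue MUL r3<-Mul1 // r0:Mul2,r1:4,r2:4,r3:Mul1,r4:Add1,r5:Add2
cycle 10: CDB Mul2=36; stall // r0:36,r1:4,r2:4,r3:Mul1,r4:Add1,r5:Add2
cycle 11: CDB Add1=-2; issue SUB r4<-Add1 // r0:36,r1:4,r2:4,r3:Mul1,r4:Add1,r5:Add2
cycle 12: CDB Add2=38 // r0:36,r1:4,r2:4,r3:Mul1,r4:Add1,r5:38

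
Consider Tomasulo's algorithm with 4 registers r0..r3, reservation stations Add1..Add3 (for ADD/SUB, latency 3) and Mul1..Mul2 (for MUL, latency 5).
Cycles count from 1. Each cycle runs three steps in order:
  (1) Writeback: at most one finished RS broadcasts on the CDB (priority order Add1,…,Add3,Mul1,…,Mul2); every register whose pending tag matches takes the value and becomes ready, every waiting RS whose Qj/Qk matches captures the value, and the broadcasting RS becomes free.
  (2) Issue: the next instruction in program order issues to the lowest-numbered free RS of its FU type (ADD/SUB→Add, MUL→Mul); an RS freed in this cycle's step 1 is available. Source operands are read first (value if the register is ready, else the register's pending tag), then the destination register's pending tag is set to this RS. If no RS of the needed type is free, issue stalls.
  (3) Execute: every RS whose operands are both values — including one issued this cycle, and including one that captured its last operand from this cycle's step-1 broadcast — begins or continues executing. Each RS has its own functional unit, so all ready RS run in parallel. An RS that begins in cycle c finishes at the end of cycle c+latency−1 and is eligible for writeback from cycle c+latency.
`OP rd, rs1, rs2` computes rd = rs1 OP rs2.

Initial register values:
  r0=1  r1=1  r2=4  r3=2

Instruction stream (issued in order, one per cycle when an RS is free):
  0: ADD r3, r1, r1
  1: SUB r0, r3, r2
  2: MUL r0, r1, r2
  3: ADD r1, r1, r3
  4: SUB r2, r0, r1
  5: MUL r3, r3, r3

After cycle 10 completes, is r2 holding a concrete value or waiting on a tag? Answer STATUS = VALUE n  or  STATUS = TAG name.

  c1: issue ADD r3<-Add1  regs: r0:1,r1:1,r2:4,r3:Add1
  c2: issue SUB r0<-Add2  regs: r0:Add2,r1:1,r2:4,r3:Add1
  c3: issue MUL r0<-Mul1  regs: r0:Mul1,r1:1,r2:4,r3:Add1
  c4: CDB Add1=2; issue ADD r1<-Add1  regs: r0:Mul1,r1:Add1,r2:4,r3:2
  c5: issue SUB r2<-Add3  regs: r0:Mul1,r1:Add1,r2:Add3,r3:2
  c6: issue MUL r3<-Mul2  regs: r0:Mul1,r1:Add1,r2:Add3,r3:Mul2
  c7: CDB Add1=3  regs: r0:Mul1,r1:3,r2:Add3,r3:Mul2
  c8: CDB Add2=-2  regs: r0:Mul1,r1:3,r2:Add3,r3:Mul2
  c9: CDB Mul1=4  regs: r0:4,r1:3,r2:Add3,r3:Mul2
  c10: -  regs: r0:4,r1:3,r2:Add3,r3:Mul2

STATUS = TAG Add3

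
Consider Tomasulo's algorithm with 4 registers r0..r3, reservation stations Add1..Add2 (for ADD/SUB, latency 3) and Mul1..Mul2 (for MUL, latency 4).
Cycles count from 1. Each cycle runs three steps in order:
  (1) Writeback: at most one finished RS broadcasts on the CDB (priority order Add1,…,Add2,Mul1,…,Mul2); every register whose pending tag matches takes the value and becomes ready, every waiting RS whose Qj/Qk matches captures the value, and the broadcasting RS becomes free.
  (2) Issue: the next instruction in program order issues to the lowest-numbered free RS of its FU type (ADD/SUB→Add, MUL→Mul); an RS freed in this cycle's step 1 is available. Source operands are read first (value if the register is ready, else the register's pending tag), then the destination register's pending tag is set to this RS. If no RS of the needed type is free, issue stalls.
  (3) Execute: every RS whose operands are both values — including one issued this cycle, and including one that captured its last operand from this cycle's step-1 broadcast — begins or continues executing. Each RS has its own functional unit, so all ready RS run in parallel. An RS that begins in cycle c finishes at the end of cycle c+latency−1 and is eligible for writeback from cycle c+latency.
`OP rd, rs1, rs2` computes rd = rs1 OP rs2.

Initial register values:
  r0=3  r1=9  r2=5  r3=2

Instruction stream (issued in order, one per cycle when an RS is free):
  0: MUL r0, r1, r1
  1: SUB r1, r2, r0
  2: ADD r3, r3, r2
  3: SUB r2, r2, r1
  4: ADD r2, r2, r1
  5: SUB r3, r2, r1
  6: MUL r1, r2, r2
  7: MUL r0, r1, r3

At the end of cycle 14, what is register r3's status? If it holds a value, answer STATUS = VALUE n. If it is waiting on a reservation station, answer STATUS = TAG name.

STATUS = TAG Add2

  c1: issue MUL r0<-Mul1  regs: r0:Mul1,r1:9,r2:5,r3:2
  c2: issue SUB r1<-Add1  regs: r0:Mul1,r1:Add1,r2:5,r3:2
  c3: issue ADD r3<-Add2  regs: r0:Mul1,r1:Add1,r2:5,r3:Add2
  c4: stall  regs: r0:Mul1,r1:Add1,r2:5,r3:Add2
  c5: CDB Mul1=81; stall  regs: r0:81,r1:Add1,r2:5,r3:Add2
  c6: CDB Add2=7; issue SUB r2<-Add2  regs: r0:81,r1:Add1,r2:Add2,r3:7
  c7: stall  regs: r0:81,r1:Add1,r2:Add2,r3:7
  c8: CDB Add1=-76; issue ADD r2<-Add1  regs: r0:81,r1:-76,r2:Add1,r3:7
  c9: stall  regs: r0:81,r1:-76,r2:Add1,r3:7
  c10: stall  regs: r0:81,r1:-76,r2:Add1,r3:7
  c11: CDB Add2=81; issue SUB r3<-Add2  regs: r0:81,r1:-76,r2:Add1,r3:Add2
  c12: issue MUL r1<-Mul1  regs: r0:81,r1:Mul1,r2:Add1,r3:Add2
  c13: issue MUL r0<-Mul2  regs: r0:Mul2,r1:Mul1,r2:Add1,r3:Add2
  c14: CDB Add1=5  regs: r0:Mul2,r1:Mul1,r2:5,r3:Add2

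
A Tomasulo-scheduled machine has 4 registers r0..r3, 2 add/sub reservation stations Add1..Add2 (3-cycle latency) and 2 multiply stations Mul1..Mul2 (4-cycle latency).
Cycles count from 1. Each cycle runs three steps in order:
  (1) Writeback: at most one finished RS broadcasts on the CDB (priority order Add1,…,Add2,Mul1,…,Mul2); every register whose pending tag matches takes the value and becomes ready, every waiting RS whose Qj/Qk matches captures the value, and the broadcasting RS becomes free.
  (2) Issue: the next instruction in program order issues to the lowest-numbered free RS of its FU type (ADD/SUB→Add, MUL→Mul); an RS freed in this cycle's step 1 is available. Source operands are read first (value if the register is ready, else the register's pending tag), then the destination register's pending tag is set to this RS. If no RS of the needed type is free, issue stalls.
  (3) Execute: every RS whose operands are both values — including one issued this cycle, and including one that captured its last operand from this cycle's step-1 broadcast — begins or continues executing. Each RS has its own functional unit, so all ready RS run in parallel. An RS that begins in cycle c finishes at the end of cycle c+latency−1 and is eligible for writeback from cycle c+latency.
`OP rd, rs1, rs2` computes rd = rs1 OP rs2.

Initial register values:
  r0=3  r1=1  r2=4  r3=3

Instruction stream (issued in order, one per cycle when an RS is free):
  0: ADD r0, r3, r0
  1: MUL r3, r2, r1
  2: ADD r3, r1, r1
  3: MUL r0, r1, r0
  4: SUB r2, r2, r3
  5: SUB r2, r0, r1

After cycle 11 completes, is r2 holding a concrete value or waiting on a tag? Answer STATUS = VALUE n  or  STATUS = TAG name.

cycle 1: issue ADD r0<-Add1 // r0:Add1,r1:1,r2:4,r3:3
cycle 2: issue MUL r3<-Mul1 // r0:Add1,r1:1,r2:4,r3:Mul1
cycle 3: issue ADD r3<-Add2 // r0:Add1,r1:1,r2:4,r3:Add2
cycle 4: CDB Add1=6; issue MUL r0<-Mul2 // r0:Mul2,r1:1,r2:4,r3:Add2
cycle 5: issue SUB r2<-Add1 // r0:Mul2,r1:1,r2:Add1,r3:Add2
cycle 6: CDB Add2=2; issue SUB r2<-Add2 // r0:Mul2,r1:1,r2:Add2,r3:2
cycle 7: CDB Mul1=4 // r0:Mul2,r1:1,r2:Add2,r3:2
cycle 8: CDB Mul2=6 // r0:6,r1:1,r2:Add2,r3:2
cycle 9: CDB Add1=2 // r0:6,r1:1,r2:Add2,r3:2
cycle 10: - // r0:6,r1:1,r2:Add2,r3:2
cycle 11: CDB Add2=5 // r0:6,r1:1,r2:5,r3:2

STATUS = VALUE 5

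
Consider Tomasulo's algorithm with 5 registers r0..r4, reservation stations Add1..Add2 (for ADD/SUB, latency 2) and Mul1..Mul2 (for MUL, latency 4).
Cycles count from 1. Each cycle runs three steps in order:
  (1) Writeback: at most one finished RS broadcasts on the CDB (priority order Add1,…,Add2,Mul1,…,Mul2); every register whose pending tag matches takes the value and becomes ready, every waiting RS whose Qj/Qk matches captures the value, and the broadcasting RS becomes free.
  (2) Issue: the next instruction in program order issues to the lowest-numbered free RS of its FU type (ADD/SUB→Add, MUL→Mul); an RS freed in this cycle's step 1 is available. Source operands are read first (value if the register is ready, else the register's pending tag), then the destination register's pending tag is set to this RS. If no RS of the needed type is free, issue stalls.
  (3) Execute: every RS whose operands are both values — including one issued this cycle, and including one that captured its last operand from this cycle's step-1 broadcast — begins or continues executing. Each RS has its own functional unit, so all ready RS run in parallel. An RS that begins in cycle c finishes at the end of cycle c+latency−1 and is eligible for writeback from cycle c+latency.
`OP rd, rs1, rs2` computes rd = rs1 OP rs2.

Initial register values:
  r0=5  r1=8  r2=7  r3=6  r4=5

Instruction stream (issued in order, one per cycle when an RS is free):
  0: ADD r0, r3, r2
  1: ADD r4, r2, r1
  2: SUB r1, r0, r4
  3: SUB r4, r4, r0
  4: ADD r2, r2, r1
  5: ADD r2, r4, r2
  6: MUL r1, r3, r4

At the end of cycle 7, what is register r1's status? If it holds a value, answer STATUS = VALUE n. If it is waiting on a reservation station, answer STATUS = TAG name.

STATUS = VALUE -2

c1: issue ADD r0<-Add1 | r0:Add1,r1:8,r2:7,r3:6,r4:5
c2: issue ADD r4<-Add2 | r0:Add1,r1:8,r2:7,r3:6,r4:Add2
c3: CDB Add1=13; issue SUB r1<-Add1 | r0:13,r1:Add1,r2:7,r3:6,r4:Add2
c4: CDB Add2=15; issue SUB r4<-Add2 | r0:13,r1:Add1,r2:7,r3:6,r4:Add2
c5: stall | r0:13,r1:Add1,r2:7,r3:6,r4:Add2
c6: CDB Add1=-2; issue ADD r2<-Add1 | r0:13,r1:-2,r2:Add1,r3:6,r4:Add2
c7: CDB Add2=2; issue ADD r2<-Add2 | r0:13,r1:-2,r2:Add2,r3:6,r4:2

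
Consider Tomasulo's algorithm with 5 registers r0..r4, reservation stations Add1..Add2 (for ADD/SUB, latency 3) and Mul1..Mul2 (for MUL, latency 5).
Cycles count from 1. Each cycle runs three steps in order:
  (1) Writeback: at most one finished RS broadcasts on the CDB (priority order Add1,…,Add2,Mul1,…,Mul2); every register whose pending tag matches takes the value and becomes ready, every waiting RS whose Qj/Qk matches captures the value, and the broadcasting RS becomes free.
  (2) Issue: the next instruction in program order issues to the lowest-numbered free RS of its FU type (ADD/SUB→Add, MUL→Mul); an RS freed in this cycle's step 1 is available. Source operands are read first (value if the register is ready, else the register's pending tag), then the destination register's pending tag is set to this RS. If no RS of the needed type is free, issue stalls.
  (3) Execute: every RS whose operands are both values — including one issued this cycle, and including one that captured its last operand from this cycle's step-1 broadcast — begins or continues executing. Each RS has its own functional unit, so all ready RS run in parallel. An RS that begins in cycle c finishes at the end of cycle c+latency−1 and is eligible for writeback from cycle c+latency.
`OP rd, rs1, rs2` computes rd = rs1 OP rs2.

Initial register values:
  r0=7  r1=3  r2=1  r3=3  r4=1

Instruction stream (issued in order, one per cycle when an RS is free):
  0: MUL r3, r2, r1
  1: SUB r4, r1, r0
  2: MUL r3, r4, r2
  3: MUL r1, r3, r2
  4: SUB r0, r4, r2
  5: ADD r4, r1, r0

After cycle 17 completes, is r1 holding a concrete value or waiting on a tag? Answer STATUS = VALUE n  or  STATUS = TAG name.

STATUS = VALUE -4

c1: issue MUL r3<-Mul1 | r0:7,r1:3,r2:1,r3:Mul1,r4:1
c2: issue SUB r4<-Add1 | r0:7,r1:3,r2:1,r3:Mul1,r4:Add1
c3: issue MUL r3<-Mul2 | r0:7,r1:3,r2:1,r3:Mul2,r4:Add1
c4: stall | r0:7,r1:3,r2:1,r3:Mul2,r4:Add1
c5: CDB Add1=-4; stall | r0:7,r1:3,r2:1,r3:Mul2,r4:-4
c6: CDB Mul1=3; issue MUL r1<-Mul1 | r0:7,r1:Mul1,r2:1,r3:Mul2,r4:-4
c7: issue SUB r0<-Add1 | r0:Add1,r1:Mul1,r2:1,r3:Mul2,r4:-4
c8: issue ADD r4<-Add2 | r0:Add1,r1:Mul1,r2:1,r3:Mul2,r4:Add2
c9: - | r0:Add1,r1:Mul1,r2:1,r3:Mul2,r4:Add2
c10: CDB Add1=-5 | r0:-5,r1:Mul1,r2:1,r3:Mul2,r4:Add2
c11: CDB Mul2=-4 | r0:-5,r1:Mul1,r2:1,r3:-4,r4:Add2
c12: - | r0:-5,r1:Mul1,r2:1,r3:-4,r4:Add2
c13: - | r0:-5,r1:Mul1,r2:1,r3:-4,r4:Add2
c14: - | r0:-5,r1:Mul1,r2:1,r3:-4,r4:Add2
c15: - | r0:-5,r1:Mul1,r2:1,r3:-4,r4:Add2
c16: CDB Mul1=-4 | r0:-5,r1:-4,r2:1,r3:-4,r4:Add2
c17: - | r0:-5,r1:-4,r2:1,r3:-4,r4:Add2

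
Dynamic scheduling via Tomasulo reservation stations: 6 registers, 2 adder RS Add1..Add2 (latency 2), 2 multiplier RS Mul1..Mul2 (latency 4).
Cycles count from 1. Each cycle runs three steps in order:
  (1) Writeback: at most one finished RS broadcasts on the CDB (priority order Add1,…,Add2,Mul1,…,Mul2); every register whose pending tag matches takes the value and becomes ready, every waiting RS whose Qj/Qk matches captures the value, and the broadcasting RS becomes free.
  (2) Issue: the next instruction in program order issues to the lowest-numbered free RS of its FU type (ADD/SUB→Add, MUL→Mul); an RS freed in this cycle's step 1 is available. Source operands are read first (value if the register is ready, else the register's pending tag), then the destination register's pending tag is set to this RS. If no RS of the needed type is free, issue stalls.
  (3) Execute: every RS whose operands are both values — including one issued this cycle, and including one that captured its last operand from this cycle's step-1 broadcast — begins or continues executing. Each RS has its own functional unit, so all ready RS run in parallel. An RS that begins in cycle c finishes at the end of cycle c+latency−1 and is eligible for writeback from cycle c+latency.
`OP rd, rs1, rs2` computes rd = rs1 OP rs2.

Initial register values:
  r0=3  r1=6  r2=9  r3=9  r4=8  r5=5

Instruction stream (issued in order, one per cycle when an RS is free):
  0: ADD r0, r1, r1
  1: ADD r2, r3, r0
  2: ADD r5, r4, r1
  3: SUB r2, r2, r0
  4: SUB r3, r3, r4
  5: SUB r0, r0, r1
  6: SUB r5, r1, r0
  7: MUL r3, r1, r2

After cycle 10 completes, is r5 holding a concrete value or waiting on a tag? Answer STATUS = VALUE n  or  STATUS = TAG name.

c1: issue ADD r0<-Add1 | r0:Add1,r1:6,r2:9,r3:9,r4:8,r5:5
c2: issue ADD r2<-Add2 | r0:Add1,r1:6,r2:Add2,r3:9,r4:8,r5:5
c3: CDB Add1=12; issue ADD r5<-Add1 | r0:12,r1:6,r2:Add2,r3:9,r4:8,r5:Add1
c4: stall | r0:12,r1:6,r2:Add2,r3:9,r4:8,r5:Add1
c5: CDB Add1=14; issue SUB r2<-Add1 | r0:12,r1:6,r2:Add1,r3:9,r4:8,r5:14
c6: CDB Add2=21; issue SUB r3<-Add2 | r0:12,r1:6,r2:Add1,r3:Add2,r4:8,r5:14
c7: stall | r0:12,r1:6,r2:Add1,r3:Add2,r4:8,r5:14
c8: CDB Add1=9; issue SUB r0<-Add1 | r0:Add1,r1:6,r2:9,r3:Add2,r4:8,r5:14
c9: CDB Add2=1; issue SUB r5<-Add2 | r0:Add1,r1:6,r2:9,r3:1,r4:8,r5:Add2
c10: CDB Add1=6; issue MUL r3<-Mul1 | r0:6,r1:6,r2:9,r3:Mul1,r4:8,r5:Add2

STATUS = TAG Add2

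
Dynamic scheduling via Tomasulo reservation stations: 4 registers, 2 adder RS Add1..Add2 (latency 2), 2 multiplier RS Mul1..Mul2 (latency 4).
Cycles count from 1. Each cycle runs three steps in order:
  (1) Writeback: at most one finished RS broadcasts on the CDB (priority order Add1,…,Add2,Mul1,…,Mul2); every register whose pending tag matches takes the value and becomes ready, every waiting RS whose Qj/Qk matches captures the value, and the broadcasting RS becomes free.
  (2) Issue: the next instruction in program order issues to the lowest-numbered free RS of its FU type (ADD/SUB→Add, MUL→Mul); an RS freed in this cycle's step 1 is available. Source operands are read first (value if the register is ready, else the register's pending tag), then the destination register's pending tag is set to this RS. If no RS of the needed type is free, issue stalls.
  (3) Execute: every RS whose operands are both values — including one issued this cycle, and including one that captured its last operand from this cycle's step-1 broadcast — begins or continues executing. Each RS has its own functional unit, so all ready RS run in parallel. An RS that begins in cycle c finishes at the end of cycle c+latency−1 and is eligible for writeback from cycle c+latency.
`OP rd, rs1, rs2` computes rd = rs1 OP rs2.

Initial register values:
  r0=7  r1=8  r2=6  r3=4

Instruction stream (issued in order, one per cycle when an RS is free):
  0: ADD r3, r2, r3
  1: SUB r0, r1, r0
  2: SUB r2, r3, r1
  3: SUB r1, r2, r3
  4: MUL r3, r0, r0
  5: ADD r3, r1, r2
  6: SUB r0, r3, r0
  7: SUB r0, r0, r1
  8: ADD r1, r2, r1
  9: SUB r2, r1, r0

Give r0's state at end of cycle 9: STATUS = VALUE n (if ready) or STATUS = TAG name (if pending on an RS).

  c1: issue ADD r3<-Add1  regs: r0:7,r1:8,r2:6,r3:Add1
  c2: issue SUB r0<-Add2  regs: r0:Add2,r1:8,r2:6,r3:Add1
  c3: CDB Add1=10; issue SUB r2<-Add1  regs: r0:Add2,r1:8,r2:Add1,r3:10
  c4: CDB Add2=1; issue SUB r1<-Add2  regs: r0:1,r1:Add2,r2:Add1,r3:10
  c5: CDB Add1=2; issue MUL r3<-Mul1  regs: r0:1,r1:Add2,r2:2,r3:Mul1
  c6: issue ADD r3<-Add1  regs: r0:1,r1:Add2,r2:2,r3:Add1
  c7: CDB Add2=-8; issue SUB r0<-Add2  regs: r0:Add2,r1:-8,r2:2,r3:Add1
  c8: stall  regs: r0:Add2,r1:-8,r2:2,r3:Add1
  c9: CDB Add1=-6; issue SUB r0<-Add1  regs: r0:Add1,r1:-8,r2:2,r3:-6

STATUS = TAG Add1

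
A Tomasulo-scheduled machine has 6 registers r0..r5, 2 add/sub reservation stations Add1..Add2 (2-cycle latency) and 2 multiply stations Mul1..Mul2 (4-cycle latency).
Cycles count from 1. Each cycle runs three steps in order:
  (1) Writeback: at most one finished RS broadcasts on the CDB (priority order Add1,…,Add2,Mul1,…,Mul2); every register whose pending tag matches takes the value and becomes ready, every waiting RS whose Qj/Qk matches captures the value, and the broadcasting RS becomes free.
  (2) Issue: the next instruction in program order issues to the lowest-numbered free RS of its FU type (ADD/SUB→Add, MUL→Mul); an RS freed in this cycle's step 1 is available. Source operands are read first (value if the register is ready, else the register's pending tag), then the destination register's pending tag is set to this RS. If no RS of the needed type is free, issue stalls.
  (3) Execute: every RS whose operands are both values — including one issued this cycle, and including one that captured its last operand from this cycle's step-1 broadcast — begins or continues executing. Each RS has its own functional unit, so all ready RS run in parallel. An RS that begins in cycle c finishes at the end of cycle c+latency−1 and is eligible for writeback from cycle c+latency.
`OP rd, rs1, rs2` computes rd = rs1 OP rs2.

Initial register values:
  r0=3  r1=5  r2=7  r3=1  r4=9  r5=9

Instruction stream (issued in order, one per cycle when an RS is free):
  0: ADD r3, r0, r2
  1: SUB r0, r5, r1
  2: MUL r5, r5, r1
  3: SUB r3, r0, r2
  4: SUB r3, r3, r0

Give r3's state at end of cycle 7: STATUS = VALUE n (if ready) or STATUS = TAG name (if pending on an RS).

cycle 1: issue ADD r3<-Add1 // r0:3,r1:5,r2:7,r3:Add1,r4:9,r5:9
cycle 2: issue SUB r0<-Add2 // r0:Add2,r1:5,r2:7,r3:Add1,r4:9,r5:9
cycle 3: CDB Add1=10; issue MUL r5<-Mul1 // r0:Add2,r1:5,r2:7,r3:10,r4:9,r5:Mul1
cycle 4: CDB Add2=4; issue SUB r3<-Add1 // r0:4,r1:5,r2:7,r3:Add1,r4:9,r5:Mul1
cycle 5: issue SUB r3<-Add2 // r0:4,r1:5,r2:7,r3:Add2,r4:9,r5:Mul1
cycle 6: CDB Add1=-3 // r0:4,r1:5,r2:7,r3:Add2,r4:9,r5:Mul1
cycle 7: CDB Mul1=45 // r0:4,r1:5,r2:7,r3:Add2,r4:9,r5:45

STATUS = TAG Add2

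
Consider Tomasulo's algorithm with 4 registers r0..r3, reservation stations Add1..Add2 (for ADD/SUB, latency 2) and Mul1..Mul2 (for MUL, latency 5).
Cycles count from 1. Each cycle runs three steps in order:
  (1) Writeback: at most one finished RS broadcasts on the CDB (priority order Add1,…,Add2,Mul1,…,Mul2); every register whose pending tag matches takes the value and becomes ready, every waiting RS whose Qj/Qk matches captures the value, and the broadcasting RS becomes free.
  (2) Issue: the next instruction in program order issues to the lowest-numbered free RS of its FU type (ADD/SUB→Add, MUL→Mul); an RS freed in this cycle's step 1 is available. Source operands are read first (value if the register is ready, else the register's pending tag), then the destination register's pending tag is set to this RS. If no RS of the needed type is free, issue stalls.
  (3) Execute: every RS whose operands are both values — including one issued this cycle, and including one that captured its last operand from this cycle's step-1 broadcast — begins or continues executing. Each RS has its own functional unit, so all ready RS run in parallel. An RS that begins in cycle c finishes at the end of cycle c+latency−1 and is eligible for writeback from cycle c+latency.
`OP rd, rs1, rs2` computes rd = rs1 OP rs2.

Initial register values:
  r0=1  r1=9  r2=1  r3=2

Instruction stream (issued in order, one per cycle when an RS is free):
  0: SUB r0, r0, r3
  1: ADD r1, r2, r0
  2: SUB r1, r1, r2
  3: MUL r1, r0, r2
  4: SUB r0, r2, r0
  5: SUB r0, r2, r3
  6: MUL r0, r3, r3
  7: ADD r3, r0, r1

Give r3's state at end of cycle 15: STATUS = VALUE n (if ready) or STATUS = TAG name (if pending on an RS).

STATUS = VALUE 3

  c1: issue SUB r0<-Add1  regs: r0:Add1,r1:9,r2:1,r3:2
  c2: issue ADD r1<-Add2  regs: r0:Add1,r1:Add2,r2:1,r3:2
  c3: CDB Add1=-1; issue SUB r1<-Add1  regs: r0:-1,r1:Add1,r2:1,r3:2
  c4: issue MUL r1<-Mul1  regs: r0:-1,r1:Mul1,r2:1,r3:2
  c5: CDB Add2=0; issue SUB r0<-Add2  regs: r0:Add2,r1:Mul1,r2:1,r3:2
  c6: stall  regs: r0:Add2,r1:Mul1,r2:1,r3:2
  c7: CDB Add1=-1; issue SUB r0<-Add1  regs: r0:Add1,r1:Mul1,r2:1,r3:2
  c8: CDB Add2=2; issue MUL r0<-Mul2  regs: r0:Mul2,r1:Mul1,r2:1,r3:2
  c9: CDB Add1=-1; issue ADD r3<-Add1  regs: r0:Mul2,r1:Mul1,r2:1,r3:Add1
  c10: CDB Mul1=-1  regs: r0:Mul2,r1:-1,r2:1,r3:Add1
  c11: -  regs: r0:Mul2,r1:-1,r2:1,r3:Add1
  c12: -  regs: r0:Mul2,r1:-1,r2:1,r3:Add1
  c13: CDB Mul2=4  regs: r0:4,r1:-1,r2:1,r3:Add1
  c14: -  regs: r0:4,r1:-1,r2:1,r3:Add1
  c15: CDB Add1=3  regs: r0:4,r1:-1,r2:1,r3:3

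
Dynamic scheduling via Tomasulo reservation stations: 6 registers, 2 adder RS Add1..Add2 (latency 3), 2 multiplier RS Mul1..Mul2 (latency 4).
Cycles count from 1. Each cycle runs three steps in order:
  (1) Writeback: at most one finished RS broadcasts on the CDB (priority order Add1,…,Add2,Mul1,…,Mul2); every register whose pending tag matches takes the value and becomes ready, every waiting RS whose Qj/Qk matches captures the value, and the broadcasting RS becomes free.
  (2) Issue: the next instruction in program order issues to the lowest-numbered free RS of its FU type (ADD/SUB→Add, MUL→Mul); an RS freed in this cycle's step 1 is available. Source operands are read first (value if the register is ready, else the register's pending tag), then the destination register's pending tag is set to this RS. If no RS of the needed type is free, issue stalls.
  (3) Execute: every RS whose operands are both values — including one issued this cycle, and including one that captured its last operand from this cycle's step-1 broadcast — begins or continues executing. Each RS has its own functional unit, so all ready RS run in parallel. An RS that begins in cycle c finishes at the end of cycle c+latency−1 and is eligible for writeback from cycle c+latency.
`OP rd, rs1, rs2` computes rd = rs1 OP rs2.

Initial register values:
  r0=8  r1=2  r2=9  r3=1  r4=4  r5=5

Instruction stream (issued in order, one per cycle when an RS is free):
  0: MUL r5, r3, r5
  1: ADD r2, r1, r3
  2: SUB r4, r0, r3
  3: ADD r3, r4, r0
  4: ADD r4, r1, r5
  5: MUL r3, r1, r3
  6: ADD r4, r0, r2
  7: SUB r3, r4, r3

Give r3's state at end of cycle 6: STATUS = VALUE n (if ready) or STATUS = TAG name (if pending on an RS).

STATUS = TAG Add1

  c1: issue MUL r5<-Mul1  regs: r0:8,r1:2,r2:9,r3:1,r4:4,r5:Mul1
  c2: issue ADD r2<-Add1  regs: r0:8,r1:2,r2:Add1,r3:1,r4:4,r5:Mul1
  c3: issue SUB r4<-Add2  regs: r0:8,r1:2,r2:Add1,r3:1,r4:Add2,r5:Mul1
  c4: stall  regs: r0:8,r1:2,r2:Add1,r3:1,r4:Add2,r5:Mul1
  c5: CDB Add1=3; issue ADD r3<-Add1  regs: r0:8,r1:2,r2:3,r3:Add1,r4:Add2,r5:Mul1
  c6: CDB Add2=7; issue ADD r4<-Add2  regs: r0:8,r1:2,r2:3,r3:Add1,r4:Add2,r5:Mul1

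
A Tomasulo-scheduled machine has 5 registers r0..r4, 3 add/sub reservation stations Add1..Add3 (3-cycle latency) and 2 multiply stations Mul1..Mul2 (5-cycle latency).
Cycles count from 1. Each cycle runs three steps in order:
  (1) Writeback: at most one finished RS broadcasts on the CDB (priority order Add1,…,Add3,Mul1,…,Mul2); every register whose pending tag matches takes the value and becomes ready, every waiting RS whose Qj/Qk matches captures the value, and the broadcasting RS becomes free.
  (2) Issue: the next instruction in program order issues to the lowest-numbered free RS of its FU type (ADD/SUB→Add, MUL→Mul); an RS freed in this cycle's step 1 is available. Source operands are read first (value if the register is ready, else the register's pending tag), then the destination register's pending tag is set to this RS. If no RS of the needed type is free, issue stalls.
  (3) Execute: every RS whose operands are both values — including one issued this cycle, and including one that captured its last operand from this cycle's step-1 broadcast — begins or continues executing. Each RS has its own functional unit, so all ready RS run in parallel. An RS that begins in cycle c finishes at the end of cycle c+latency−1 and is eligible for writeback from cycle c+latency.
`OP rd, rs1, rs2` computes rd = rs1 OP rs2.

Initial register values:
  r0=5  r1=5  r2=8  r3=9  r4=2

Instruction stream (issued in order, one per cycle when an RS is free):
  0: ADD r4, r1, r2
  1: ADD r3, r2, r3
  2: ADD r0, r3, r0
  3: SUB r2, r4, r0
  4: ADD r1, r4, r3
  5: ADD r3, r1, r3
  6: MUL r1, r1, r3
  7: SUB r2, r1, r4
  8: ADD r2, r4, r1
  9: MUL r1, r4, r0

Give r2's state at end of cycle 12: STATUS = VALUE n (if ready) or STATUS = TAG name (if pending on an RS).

STATUS = TAG Add2

cycle 1: issue ADD r4<-Add1 // r0:5,r1:5,r2:8,r3:9,r4:Add1
cycle 2: issue ADD r3<-Add2 // r0:5,r1:5,r2:8,r3:Add2,r4:Add1
cycle 3: issue ADD r0<-Add3 // r0:Add3,r1:5,r2:8,r3:Add2,r4:Add1
cycle 4: CDB Add1=13; issue SUB r2<-Add1 // r0:Add3,r1:5,r2:Add1,r3:Add2,r4:13
cycle 5: CDB Add2=17; issue ADD r1<-Add2 // r0:Add3,r1:Add2,r2:Add1,r3:17,r4:13
cycle 6: stall // r0:Add3,r1:Add2,r2:Add1,r3:17,r4:13
cycle 7: stall // r0:Add3,r1:Add2,r2:Add1,r3:17,r4:13
cycle 8: CDB Add2=30; issue ADD r3<-Add2 // r0:Add3,r1:30,r2:Add1,r3:Add2,r4:13
cycle 9: CDB Add3=22; issue MUL r1<-Mul1 // r0:22,r1:Mul1,r2:Add1,r3:Add2,r4:13
cycle 10: issue SUB r2<-Add3 // r0:22,r1:Mul1,r2:Add3,r3:Add2,r4:13
cycle 11: CDB Add2=47; issue ADD r2<-Add2 // r0:22,r1:Mul1,r2:Add2,r3:47,r4:13
cycle 12: CDB Add1=-9; issue MUL r1<-Mul2 // r0:22,r1:Mul2,r2:Add2,r3:47,r4:13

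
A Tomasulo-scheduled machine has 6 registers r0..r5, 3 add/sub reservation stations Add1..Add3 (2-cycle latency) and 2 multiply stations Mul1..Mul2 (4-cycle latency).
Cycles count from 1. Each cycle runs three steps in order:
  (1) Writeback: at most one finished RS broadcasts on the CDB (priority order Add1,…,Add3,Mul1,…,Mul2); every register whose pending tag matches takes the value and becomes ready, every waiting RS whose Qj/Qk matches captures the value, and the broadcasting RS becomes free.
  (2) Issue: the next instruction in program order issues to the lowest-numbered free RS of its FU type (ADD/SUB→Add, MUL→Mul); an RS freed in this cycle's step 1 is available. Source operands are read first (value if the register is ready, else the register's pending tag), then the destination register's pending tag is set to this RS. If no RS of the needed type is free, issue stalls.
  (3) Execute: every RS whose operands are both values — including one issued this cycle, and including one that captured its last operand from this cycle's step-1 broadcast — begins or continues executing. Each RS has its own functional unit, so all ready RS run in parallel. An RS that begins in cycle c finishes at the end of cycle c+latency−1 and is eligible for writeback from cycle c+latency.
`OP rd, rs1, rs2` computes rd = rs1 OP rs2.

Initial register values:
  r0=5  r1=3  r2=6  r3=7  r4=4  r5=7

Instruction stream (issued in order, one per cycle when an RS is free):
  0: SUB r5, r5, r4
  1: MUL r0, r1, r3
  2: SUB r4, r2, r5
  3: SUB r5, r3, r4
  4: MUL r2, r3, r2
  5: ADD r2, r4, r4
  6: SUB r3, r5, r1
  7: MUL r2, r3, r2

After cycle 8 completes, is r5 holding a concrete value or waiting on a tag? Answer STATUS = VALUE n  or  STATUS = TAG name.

  c1: issue SUB r5<-Add1  regs: r0:5,r1:3,r2:6,r3:7,r4:4,r5:Add1
  c2: issue MUL r0<-Mul1  regs: r0:Mul1,r1:3,r2:6,r3:7,r4:4,r5:Add1
  c3: CDB Add1=3; issue SUB r4<-Add1  regs: r0:Mul1,r1:3,r2:6,r3:7,r4:Add1,r5:3
  c4: issue SUB r5<-Add2  regs: r0:Mul1,r1:3,r2:6,r3:7,r4:Add1,r5:Add2
  c5: CDB Add1=3; issue MUL r2<-Mul2  regs: r0:Mul1,r1:3,r2:Mul2,r3:7,r4:3,r5:Add2
  c6: CDB Mul1=21; issue ADD r2<-Add1  regs: r0:21,r1:3,r2:Add1,r3:7,r4:3,r5:Add2
  c7: CDB Add2=4; issue SUB r3<-Add2  regs: r0:21,r1:3,r2:Add1,r3:Add2,r4:3,r5:4
  c8: CDB Add1=6; issue MUL r2<-Mul1  regs: r0:21,r1:3,r2:Mul1,r3:Add2,r4:3,r5:4

STATUS = VALUE 4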